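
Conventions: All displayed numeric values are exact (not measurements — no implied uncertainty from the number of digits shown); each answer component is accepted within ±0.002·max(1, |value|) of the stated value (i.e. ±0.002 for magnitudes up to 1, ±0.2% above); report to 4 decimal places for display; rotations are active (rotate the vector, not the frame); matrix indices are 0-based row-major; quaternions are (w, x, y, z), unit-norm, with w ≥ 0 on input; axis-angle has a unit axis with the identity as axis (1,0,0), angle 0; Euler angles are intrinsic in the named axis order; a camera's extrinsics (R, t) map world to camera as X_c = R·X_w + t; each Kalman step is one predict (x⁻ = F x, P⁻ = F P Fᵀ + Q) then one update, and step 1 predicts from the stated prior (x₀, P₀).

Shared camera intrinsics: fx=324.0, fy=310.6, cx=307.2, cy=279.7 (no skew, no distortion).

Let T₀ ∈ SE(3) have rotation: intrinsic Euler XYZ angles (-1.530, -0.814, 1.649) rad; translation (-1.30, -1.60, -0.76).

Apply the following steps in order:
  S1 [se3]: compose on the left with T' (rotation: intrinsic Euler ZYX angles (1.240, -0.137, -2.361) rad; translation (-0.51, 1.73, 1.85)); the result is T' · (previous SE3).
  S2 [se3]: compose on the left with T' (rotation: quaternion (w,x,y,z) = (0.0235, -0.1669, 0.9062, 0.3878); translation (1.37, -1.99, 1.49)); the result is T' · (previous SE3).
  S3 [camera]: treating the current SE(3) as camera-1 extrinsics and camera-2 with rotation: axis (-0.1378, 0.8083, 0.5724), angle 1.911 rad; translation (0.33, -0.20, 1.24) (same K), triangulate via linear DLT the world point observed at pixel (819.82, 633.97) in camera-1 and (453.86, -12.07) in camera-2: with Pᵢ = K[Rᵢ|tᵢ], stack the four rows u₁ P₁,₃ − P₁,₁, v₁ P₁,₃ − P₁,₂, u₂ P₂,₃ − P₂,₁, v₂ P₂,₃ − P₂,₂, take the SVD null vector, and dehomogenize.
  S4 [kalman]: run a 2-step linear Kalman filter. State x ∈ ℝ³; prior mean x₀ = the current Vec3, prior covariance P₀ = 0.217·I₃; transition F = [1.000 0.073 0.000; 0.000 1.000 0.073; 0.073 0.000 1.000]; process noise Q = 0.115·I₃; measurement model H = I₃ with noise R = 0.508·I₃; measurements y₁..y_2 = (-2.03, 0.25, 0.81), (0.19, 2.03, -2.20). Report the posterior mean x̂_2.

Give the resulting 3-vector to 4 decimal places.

after S1 (compose_se3): R=[0.6045 -0.7625 0.2307; -0.3678 -0.5240 -0.7682; 0.7066 0.3795 -0.5972], t=(-1.5715, 0.4923, 3.3227)
after S2 (compose_se3): R=[-0.5135 0.8543 0.0806; 0.0937 0.1492 -0.9844; -0.8529 -0.4979 -0.1566], t=(2.4057, 1.1350, -0.2171)
after S3 (triangulate): (-1.2738, -0.8758, -0.7496)
after S4 (kf_track): (-0.9114, 0.4913, -0.9640)

result = (-0.9114, 0.4913, -0.9640)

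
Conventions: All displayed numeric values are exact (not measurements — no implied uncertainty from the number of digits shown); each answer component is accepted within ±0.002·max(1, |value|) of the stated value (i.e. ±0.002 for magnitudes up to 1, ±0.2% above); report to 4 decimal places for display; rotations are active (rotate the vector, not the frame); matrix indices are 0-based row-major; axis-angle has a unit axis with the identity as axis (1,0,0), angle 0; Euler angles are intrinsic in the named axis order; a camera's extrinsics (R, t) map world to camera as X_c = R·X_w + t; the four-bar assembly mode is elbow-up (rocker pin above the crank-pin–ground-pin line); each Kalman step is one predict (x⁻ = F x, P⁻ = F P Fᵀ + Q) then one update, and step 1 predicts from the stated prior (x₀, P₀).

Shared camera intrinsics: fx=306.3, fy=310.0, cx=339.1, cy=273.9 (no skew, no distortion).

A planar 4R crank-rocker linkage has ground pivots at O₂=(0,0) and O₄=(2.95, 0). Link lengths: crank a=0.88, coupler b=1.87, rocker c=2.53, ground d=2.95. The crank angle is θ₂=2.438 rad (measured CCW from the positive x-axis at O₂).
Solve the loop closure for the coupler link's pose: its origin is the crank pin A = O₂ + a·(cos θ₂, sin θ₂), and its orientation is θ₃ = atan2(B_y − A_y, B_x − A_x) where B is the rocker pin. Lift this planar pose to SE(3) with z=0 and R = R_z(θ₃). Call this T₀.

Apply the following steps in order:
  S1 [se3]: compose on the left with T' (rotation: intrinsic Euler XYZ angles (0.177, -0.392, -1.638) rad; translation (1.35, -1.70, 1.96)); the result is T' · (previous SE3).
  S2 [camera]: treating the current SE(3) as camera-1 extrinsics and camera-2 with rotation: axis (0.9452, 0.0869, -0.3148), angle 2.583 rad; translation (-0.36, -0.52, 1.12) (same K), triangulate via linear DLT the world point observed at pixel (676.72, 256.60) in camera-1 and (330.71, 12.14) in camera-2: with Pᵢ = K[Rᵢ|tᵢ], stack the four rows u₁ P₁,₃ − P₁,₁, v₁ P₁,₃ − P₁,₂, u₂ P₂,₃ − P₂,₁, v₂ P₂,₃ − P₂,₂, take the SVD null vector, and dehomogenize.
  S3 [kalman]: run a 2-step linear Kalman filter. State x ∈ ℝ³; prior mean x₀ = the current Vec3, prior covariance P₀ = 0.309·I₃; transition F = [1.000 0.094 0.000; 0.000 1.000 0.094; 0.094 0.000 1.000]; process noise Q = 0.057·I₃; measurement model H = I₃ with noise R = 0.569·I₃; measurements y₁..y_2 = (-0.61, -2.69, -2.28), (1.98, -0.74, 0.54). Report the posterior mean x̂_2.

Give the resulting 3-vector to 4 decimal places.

source (fourbar_fk): coupler pose = R=[0.8584 -0.5131 0.0000; 0.5131 0.8584 0.0000; 0.0000 0.0000 1.0000], t=(-0.6710, 0.5693, 0.0000)
after S1 (compose_se3): R=[0.4198 0.8233 -0.3820; -0.9075 0.3872 -0.1627; 0.0140 0.4150 0.9097], t=(1.9166, -1.1198, 2.3017)
after S2 (triangulate): (-0.3437, 1.6236, -0.1195)
after S3 (kf_track): (0.3596, -0.2924, -0.5206)

result = (0.3596, -0.2924, -0.5206)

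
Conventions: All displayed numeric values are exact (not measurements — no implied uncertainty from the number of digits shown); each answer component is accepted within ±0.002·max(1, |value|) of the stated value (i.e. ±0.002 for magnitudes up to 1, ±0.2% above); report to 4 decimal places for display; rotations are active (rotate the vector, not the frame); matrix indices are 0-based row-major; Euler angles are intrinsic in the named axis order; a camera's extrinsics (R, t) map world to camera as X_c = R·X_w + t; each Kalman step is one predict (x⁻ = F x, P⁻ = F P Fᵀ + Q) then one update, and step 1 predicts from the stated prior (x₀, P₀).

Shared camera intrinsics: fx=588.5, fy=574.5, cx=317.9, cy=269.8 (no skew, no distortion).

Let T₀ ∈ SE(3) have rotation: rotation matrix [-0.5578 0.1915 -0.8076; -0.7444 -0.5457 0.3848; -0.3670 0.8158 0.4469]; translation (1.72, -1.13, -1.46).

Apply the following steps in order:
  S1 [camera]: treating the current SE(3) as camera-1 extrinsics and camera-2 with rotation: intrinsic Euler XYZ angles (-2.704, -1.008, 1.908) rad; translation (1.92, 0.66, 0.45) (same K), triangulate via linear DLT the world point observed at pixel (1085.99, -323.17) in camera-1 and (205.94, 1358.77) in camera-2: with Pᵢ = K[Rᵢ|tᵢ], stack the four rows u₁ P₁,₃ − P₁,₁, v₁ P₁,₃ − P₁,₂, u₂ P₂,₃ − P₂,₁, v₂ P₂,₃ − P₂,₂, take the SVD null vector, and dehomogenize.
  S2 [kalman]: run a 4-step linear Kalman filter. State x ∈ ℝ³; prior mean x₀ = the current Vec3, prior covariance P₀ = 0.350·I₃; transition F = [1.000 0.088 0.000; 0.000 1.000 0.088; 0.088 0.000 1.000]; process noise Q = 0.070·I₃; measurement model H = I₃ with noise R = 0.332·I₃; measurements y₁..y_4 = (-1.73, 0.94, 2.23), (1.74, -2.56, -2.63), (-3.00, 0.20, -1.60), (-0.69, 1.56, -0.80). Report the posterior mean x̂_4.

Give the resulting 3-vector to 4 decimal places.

after S1 (triangulate): (-0.6429, 1.3685, 1.7838)
after S2 (kf_track): (-1.0051, 0.4037, -0.7836)

result = (-1.0051, 0.4037, -0.7836)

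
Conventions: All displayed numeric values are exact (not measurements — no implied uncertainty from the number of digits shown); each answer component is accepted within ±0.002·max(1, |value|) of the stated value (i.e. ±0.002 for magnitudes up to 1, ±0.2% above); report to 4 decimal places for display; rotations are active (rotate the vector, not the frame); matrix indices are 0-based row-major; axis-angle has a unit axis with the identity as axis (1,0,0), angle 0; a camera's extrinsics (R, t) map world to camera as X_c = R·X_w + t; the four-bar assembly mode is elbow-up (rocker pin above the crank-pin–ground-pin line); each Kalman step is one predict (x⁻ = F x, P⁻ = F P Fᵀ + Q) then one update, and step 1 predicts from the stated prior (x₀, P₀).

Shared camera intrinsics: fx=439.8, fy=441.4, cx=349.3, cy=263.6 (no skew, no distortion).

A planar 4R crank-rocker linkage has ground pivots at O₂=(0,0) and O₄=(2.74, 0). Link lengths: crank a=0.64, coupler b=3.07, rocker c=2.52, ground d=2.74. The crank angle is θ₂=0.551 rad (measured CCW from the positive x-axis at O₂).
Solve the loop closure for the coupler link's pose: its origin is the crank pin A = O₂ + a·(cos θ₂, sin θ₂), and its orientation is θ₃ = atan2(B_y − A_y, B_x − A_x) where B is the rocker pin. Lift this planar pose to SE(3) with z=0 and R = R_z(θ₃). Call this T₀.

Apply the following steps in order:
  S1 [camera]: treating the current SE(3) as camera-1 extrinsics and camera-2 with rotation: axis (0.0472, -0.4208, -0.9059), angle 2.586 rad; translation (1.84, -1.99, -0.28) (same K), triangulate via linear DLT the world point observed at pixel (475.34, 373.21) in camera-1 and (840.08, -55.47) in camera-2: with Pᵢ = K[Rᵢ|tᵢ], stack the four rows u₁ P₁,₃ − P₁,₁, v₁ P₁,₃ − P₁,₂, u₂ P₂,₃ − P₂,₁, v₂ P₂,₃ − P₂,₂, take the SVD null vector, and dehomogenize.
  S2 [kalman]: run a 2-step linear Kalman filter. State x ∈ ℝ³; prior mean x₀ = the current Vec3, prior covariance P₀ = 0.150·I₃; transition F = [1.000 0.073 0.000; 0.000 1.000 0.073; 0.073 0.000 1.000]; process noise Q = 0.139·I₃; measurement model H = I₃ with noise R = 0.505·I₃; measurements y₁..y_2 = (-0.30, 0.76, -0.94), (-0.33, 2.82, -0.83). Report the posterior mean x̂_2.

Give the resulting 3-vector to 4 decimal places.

source (fourbar_fk): coupler pose = R=[0.7026 -0.7116 0.0000; 0.7116 0.7026 0.0000; 0.0000 0.0000 1.0000], t=(0.5453, 0.3351, 0.0000)
after S1 (triangulate): (0.1048, 0.0960, 1.9212)
after S2 (kf_track): (-0.1384, 1.3579, 0.2388)

result = (-0.1384, 1.3579, 0.2388)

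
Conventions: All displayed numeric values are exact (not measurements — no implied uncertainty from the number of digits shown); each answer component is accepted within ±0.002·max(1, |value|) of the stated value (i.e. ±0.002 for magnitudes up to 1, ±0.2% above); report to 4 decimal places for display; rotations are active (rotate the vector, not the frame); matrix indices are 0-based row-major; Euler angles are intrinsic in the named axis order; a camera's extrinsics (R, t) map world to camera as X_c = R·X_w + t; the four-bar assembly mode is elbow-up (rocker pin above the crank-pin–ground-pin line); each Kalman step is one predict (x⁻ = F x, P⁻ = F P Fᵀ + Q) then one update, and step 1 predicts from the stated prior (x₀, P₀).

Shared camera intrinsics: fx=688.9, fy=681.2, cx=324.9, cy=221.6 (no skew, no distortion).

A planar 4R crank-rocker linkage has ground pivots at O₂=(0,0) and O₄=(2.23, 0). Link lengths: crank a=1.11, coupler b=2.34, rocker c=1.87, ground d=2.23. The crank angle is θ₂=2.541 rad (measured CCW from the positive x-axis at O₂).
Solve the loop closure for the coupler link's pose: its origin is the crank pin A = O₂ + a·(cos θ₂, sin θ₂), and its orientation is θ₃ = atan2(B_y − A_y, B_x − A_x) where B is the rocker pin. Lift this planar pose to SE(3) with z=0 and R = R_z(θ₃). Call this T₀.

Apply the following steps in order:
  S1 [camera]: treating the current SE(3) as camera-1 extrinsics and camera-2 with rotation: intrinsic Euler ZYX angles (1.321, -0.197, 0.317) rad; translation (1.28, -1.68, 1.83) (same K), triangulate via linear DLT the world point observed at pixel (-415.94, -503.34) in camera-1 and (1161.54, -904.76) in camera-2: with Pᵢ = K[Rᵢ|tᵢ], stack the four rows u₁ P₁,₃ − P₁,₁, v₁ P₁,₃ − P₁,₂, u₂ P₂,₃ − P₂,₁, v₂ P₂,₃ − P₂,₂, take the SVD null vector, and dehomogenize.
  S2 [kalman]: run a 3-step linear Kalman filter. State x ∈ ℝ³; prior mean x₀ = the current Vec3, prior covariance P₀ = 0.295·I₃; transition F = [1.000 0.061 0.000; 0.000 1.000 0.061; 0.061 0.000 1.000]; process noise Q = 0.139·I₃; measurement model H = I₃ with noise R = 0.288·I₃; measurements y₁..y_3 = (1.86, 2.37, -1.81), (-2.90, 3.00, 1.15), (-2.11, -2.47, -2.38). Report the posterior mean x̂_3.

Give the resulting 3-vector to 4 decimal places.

result = (-1.7024, -0.3230, -1.0847)

source (fourbar_fk): coupler pose = R=[0.9141 -0.4054 0.0000; 0.4054 0.9141 0.0000; 0.0000 0.0000 1.0000], t=(-0.9158, 0.6273, 0.0000)
after S1 (triangulate): (-1.7286, -1.8220, 1.6341)
after S2 (kf_track): (-1.7024, -0.3230, -1.0847)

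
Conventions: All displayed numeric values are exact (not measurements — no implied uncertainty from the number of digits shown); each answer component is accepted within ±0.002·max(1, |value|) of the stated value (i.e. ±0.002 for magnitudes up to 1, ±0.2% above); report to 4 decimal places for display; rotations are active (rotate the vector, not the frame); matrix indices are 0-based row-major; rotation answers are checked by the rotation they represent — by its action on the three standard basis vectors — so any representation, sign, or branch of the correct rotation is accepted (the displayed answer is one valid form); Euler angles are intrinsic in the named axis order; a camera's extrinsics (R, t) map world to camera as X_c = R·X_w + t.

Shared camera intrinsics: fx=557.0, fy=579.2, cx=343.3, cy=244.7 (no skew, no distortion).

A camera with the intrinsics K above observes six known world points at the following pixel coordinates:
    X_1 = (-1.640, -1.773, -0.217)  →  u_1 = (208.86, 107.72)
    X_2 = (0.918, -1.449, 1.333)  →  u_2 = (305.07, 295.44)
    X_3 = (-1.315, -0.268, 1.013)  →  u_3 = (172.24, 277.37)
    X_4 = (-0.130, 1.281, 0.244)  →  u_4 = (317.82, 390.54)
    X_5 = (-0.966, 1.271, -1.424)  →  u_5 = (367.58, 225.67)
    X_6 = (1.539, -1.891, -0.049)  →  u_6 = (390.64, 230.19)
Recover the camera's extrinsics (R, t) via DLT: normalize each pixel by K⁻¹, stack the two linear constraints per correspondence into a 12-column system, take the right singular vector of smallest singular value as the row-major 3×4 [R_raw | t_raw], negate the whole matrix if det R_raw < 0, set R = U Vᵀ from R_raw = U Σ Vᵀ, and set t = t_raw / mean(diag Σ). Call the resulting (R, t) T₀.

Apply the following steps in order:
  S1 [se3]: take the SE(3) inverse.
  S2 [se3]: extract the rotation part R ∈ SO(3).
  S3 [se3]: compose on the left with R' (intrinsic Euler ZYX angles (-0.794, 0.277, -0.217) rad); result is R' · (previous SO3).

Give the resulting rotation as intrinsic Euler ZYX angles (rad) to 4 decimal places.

source (pnp_recover): camera pose = R=[0.7592 0.1599 -0.6309; 0.4109 0.6339 0.6552; 0.5047 -0.7567 0.4155], t=(-0.1900, 0.3900, 6.1302)
after S1 (invert_se3): R=[0.7592 0.4109 0.5047; 0.1599 0.6339 -0.7567; -0.6309 0.6552 0.4155], t=(-3.1098, 4.4221, -2.9228)
after S2 (rot_of_se3): [0.7592 0.4109 0.5047; 0.1599 0.6339 -0.7567; -0.6309 0.6552 0.4155]
after S3 (compose_so3): [0.4018 0.9156 -0.0139; -0.3797 0.1527 -0.9124; -0.8333 0.3718 0.4090]

rotation (euler_zyx) = (-0.7572, 0.9851, 0.7378)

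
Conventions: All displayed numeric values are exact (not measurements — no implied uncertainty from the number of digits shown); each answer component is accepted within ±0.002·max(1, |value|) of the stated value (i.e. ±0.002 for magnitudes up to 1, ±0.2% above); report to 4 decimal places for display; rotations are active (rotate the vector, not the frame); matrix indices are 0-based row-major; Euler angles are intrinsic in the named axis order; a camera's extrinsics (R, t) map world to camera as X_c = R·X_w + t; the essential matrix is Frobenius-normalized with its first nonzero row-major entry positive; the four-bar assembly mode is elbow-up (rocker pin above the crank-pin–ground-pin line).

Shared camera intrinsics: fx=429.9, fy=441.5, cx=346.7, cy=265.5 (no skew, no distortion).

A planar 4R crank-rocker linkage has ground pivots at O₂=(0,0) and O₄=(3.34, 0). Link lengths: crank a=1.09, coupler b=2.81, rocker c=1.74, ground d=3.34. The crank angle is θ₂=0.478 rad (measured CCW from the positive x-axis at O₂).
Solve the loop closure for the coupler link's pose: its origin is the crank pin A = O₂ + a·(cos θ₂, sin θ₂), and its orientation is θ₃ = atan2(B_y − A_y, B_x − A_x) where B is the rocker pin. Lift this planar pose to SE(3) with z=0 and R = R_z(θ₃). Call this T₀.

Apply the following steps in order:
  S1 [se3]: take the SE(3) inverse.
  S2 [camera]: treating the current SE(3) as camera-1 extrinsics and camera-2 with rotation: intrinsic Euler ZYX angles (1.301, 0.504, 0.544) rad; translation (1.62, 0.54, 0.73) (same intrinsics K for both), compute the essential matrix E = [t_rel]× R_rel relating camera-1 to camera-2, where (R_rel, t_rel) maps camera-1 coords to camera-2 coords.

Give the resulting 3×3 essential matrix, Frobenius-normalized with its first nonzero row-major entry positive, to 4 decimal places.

matrix = [0.2699 -0.3060 -0.3395; -0.0908 0.4115 0.2549; -0.5126 -0.4217 0.1874]

source (fourbar_fk): coupler pose = R=[0.8988 -0.4384 0.0000; 0.4384 0.8988 0.0000; 0.0000 0.0000 1.0000], t=(0.9678, 0.5014, 0.0000)
after S1 (invert_se3): R=[0.8988 0.4384 0.0000; -0.4384 0.8988 0.0000; 0.0000 0.0000 1.0000], t=(-1.0897, -0.0264, 0.0000)
after S2 (essential): [0.2699 -0.3060 -0.3395; -0.0908 0.4115 0.2549; -0.5126 -0.4217 0.1874]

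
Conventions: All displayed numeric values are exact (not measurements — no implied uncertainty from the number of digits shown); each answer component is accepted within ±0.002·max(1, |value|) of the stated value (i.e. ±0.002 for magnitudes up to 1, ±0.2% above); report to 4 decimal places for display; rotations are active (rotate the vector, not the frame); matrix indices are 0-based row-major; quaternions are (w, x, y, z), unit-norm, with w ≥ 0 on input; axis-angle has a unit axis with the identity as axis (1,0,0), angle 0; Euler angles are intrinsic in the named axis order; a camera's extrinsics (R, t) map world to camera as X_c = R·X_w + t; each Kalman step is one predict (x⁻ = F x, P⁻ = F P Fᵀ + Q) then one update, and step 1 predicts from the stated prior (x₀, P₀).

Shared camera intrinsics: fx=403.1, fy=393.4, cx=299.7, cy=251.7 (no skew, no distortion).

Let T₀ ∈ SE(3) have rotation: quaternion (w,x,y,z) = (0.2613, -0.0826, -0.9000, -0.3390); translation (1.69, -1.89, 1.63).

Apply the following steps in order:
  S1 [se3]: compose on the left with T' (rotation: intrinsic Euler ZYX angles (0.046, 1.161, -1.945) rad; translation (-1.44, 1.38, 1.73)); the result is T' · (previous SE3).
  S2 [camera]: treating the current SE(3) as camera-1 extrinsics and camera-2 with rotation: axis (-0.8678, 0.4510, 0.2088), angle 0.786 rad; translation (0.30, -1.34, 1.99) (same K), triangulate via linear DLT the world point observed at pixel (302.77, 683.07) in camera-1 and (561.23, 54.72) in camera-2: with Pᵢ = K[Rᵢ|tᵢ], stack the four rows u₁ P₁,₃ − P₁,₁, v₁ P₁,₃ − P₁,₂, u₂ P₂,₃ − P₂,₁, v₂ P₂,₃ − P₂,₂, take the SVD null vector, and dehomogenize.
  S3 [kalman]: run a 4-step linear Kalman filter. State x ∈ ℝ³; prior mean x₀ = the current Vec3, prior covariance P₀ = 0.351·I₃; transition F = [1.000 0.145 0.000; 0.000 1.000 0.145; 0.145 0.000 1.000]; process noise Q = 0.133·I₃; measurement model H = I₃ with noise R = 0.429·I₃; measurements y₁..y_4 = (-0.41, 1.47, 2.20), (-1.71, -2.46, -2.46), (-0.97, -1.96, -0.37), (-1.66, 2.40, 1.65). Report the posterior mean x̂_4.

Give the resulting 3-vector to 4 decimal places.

after S1 (compose_se3): R=[-0.5132 -0.7170 -0.4718; 0.4772 0.2185 -0.8512; 0.7133 -0.6620 0.2300], t=(0.1970, 3.6658, 0.6435)
after S2 (triangulate): (1.1886, -1.3777, 1.1751)
after S3 (kf_track): (-1.2142, 0.2100, 0.5057)

result = (-1.2142, 0.2100, 0.5057)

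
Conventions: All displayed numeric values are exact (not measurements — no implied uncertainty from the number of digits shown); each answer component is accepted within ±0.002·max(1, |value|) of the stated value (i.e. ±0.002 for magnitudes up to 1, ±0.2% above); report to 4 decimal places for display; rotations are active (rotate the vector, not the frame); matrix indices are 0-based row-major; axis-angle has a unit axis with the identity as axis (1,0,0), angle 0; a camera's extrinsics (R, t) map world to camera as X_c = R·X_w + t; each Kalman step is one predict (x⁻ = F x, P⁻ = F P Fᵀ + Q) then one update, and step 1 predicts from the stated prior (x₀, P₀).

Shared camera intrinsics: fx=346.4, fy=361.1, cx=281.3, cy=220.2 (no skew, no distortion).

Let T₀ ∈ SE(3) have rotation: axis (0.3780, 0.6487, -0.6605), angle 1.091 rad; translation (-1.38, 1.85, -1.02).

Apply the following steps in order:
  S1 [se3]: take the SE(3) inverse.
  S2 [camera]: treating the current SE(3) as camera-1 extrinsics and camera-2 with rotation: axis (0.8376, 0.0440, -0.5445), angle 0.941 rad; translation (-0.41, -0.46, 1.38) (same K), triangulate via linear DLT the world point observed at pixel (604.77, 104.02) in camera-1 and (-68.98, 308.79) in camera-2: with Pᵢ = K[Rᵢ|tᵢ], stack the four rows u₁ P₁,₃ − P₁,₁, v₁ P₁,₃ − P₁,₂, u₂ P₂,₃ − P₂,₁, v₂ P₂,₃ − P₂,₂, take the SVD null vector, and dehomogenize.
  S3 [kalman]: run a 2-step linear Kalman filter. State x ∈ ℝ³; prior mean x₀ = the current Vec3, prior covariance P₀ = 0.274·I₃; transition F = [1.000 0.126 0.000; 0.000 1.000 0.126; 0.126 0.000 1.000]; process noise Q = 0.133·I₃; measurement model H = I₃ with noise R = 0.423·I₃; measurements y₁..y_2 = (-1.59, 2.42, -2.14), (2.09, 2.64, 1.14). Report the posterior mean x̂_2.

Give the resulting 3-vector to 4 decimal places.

after S1 (invert_se3): R=[0.5385 -0.4539 -0.7099; 0.7179 0.6882 0.1046; 0.4410 -0.5660 0.6965], t=(0.8588, -0.1756, 2.3662)
after S2 (triangulate): (-0.1196, -0.2914, -1.0201)
after S3 (kf_track): (0.6603, 1.7226, -0.2864)

result = (0.6603, 1.7226, -0.2864)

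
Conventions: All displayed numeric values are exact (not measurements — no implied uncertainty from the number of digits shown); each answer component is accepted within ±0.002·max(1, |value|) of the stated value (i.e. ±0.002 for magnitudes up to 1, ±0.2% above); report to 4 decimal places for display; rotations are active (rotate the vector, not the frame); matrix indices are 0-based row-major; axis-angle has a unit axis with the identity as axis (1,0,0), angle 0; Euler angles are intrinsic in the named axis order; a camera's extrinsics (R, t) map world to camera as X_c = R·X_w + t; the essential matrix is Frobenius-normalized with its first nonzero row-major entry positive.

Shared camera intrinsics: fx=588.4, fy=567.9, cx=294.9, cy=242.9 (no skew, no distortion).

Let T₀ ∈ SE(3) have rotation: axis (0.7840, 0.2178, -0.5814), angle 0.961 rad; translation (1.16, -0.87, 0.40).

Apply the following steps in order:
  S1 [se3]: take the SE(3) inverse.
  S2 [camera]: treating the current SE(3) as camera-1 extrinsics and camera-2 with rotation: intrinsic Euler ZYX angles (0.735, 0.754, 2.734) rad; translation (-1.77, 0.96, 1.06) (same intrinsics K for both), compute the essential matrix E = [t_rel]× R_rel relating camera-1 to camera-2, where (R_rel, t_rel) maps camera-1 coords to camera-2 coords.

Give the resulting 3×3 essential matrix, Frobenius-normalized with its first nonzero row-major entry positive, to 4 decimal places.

matrix = [0.1410 0.3071 0.3208; 0.2470 0.3647 0.3062; 0.5570 0.0673 -0.4247]

after S1 (invert_se3): R=[0.8353 -0.4036 -0.3733; 0.5496 0.5929 0.5886; -0.0162 -0.6968 0.7171], t=(-1.1708, -0.3571, -0.8742)
after S2 (essential): [0.1410 0.3071 0.3208; 0.2470 0.3647 0.3062; 0.5570 0.0673 -0.4247]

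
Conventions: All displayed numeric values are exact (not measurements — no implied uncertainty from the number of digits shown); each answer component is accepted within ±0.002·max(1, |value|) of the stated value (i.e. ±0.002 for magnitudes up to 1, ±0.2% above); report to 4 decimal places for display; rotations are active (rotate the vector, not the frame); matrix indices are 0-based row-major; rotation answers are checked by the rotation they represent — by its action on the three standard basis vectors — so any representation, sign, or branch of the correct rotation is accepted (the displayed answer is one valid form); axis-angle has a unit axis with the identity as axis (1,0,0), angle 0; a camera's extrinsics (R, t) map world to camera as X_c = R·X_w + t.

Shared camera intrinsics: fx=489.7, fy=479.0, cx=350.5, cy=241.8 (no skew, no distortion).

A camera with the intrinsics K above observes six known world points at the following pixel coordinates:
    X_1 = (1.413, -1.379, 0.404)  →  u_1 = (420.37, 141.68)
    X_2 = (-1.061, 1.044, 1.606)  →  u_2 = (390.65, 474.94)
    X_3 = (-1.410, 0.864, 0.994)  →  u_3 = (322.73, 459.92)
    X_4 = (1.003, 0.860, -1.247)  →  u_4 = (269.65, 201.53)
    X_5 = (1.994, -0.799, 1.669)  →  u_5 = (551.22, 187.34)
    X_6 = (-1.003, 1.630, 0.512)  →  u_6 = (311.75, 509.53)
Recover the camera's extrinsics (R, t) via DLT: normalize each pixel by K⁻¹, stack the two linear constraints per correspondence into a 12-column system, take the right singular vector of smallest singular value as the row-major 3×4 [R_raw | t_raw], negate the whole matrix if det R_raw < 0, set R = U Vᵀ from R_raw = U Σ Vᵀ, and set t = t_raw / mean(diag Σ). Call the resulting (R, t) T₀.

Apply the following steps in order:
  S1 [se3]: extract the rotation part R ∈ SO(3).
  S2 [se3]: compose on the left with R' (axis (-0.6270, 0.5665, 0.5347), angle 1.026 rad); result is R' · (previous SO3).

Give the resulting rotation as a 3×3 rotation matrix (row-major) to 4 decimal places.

source (pnp_recover): camera pose = R=[0.6252 0.1065 0.7732; -0.6587 0.6033 0.4496; -0.4186 -0.7904 0.4473], t=(-0.2700, 0.4400, 4.7797)
after S1 (rot_of_se3): [0.6252 0.1065 0.7732; -0.6587 0.6033 0.4496; -0.4186 -0.7904 0.4473]
after S2 (compose_so3): [0.7212 -0.5590 0.4091; -0.5499 -0.1028 0.8289; -0.4213 -0.8228 -0.3815]

rotation (matrix) = ((0.7212, -0.5590, 0.4091), (-0.5499, -0.1028, 0.8289), (-0.4213, -0.8228, -0.3815))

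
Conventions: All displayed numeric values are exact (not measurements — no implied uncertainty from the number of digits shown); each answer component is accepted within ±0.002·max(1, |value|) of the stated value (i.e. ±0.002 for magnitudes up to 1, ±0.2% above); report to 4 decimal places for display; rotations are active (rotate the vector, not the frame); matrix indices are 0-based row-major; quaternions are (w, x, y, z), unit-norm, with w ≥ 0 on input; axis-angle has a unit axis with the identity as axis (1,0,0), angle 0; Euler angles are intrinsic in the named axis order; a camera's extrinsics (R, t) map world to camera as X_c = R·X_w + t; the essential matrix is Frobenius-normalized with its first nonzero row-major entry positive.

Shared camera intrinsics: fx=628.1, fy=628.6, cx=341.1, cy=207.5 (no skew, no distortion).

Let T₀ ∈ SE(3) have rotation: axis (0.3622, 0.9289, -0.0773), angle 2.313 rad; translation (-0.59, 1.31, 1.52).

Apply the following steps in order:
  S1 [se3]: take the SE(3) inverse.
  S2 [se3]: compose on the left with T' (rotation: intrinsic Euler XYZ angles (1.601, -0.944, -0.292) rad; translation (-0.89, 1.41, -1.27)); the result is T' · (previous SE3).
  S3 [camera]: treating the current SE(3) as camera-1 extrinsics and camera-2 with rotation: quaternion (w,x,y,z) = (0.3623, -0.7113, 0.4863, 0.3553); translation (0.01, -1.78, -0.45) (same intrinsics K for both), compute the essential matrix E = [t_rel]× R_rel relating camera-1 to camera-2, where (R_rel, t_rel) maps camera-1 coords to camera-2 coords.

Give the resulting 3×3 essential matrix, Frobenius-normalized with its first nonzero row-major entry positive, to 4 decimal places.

after S1 (invert_se3): R=[-0.4561 0.5069 -0.7315; 0.6208 0.7701 0.1466; 0.6376 -0.3873 -0.6659], t=(0.1788, -0.8654, 1.8957)
after S2 (compose_se3): R=[-0.6678 0.7284 0.1532; -0.1869 -0.3633 0.9128; 0.7205 0.5809 0.3787], t=(-2.4711, 0.3882, -2.1815)
after S3 (essential): [0.0695 -0.3168 -0.2701; -0.4383 0.1638 0.4074; 0.4348 0.4942 0.0599]

matrix = [0.0695 -0.3168 -0.2701; -0.4383 0.1638 0.4074; 0.4348 0.4942 0.0599]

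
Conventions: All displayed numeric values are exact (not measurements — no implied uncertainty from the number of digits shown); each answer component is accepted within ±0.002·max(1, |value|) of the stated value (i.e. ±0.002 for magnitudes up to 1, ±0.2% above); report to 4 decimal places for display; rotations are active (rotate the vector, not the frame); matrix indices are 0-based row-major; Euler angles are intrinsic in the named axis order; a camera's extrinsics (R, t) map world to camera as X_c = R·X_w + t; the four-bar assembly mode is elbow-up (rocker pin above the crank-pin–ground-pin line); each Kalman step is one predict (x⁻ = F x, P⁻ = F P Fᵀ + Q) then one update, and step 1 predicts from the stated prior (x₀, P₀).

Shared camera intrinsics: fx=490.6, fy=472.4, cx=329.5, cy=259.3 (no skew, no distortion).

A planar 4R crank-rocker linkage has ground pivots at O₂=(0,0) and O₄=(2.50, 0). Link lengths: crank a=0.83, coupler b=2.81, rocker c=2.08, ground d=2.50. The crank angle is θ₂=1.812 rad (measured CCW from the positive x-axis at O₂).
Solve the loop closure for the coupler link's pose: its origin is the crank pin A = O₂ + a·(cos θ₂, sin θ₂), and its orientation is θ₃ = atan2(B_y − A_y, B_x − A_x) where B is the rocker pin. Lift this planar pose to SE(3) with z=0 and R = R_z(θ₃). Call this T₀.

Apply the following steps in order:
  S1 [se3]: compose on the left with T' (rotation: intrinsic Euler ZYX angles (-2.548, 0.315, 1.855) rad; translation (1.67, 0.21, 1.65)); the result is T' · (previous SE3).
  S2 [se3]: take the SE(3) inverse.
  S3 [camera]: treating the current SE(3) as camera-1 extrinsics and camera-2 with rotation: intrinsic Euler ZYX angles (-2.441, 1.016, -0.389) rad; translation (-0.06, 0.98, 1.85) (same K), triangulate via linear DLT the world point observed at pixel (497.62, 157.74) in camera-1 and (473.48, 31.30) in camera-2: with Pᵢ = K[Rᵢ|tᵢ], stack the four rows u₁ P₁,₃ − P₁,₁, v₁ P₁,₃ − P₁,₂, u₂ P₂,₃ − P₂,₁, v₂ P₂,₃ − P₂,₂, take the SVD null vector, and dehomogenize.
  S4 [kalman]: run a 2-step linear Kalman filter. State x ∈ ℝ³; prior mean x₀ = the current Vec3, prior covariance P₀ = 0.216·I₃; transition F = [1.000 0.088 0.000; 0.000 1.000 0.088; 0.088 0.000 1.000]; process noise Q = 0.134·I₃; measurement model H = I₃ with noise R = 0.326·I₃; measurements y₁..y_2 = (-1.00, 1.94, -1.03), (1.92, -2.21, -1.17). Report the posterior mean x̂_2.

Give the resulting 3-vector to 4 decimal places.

source (fourbar_fk): coupler pose = R=[0.8929 -0.4503 0.0000; 0.4503 0.8929 0.0000; 0.0000 0.0000 1.0000], t=(-0.1983, 0.8060, 0.0000)
after S1 (compose_se3): R=[-0.8854 -0.0052 -0.4649; -0.4451 0.2985 0.8443; 0.1344 0.9544 -0.2666], t=(1.5012, 0.3687, 2.4470)
after S2 (invert_se3): R=[-0.8854 -0.4451 0.1344; -0.0052 0.2985 0.9544; -0.4649 0.8443 -0.2666], t=(1.1644, -2.4376, 1.0390)
after S3 (triangulate): (0.0257, 1.5757, 1.6282)
after S4 (kf_track): (0.6798, -0.1187, -0.4897)

result = (0.6798, -0.1187, -0.4897)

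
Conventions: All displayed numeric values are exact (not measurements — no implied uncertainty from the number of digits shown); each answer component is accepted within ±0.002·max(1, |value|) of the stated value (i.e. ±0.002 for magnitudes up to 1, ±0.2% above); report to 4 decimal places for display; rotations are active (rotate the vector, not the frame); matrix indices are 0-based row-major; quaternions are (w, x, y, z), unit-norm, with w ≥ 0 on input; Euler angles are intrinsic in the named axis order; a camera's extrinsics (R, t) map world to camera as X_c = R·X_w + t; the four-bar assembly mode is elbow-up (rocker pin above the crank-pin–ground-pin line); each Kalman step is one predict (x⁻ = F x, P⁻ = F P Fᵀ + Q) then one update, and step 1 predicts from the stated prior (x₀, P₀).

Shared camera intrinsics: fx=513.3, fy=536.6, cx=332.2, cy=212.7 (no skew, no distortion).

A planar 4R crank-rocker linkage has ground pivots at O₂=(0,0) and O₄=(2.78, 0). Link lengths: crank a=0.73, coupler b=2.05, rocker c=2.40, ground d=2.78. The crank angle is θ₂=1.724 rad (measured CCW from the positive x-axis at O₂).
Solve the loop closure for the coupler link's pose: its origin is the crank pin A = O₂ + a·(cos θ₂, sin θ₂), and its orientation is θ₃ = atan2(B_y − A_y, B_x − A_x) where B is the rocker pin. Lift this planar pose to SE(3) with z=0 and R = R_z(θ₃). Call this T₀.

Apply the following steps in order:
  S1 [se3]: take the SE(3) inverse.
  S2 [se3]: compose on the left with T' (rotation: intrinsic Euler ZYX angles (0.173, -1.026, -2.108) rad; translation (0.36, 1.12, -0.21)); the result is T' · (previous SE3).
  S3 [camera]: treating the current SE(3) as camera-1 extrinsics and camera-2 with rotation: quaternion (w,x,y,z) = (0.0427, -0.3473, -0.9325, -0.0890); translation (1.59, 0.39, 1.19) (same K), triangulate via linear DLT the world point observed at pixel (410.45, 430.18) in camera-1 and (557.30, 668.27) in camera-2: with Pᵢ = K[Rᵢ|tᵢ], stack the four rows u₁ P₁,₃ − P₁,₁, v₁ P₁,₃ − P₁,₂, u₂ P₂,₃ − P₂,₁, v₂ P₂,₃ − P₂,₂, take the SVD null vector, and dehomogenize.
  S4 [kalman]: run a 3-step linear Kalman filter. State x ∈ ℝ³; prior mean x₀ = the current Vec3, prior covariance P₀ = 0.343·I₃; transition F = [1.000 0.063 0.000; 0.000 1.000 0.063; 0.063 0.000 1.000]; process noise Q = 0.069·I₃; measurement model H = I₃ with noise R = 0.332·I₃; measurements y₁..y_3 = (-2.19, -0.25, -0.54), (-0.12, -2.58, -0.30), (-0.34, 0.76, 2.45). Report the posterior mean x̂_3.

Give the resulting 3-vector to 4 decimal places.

result = (-0.2983, -0.2655, 0.6098)

source (fourbar_fk): coupler pose = R=[0.7753 -0.6316 0.0000; 0.6316 0.7753 0.0000; 0.0000 0.0000 1.0000], t=(-0.1114, 0.7214, 0.0000)
after S1 (invert_se3): R=[0.7753 0.6316 0.0000; -0.6316 0.7753 0.0000; 0.0000 0.0000 1.0000], t=(-0.3693, -0.6297, 0.0000)
after S2 (compose_se3): R=[-0.1169 0.9519 0.2832; 0.3077 -0.2364 0.9217; 0.9443 0.1949 -0.2652], t=(-0.3398, 1.3248, -0.2454)
after S3 (triangulate): (1.6598, 1.1202, -0.9196)
after S4 (kf_track): (-0.2983, -0.2655, 0.6098)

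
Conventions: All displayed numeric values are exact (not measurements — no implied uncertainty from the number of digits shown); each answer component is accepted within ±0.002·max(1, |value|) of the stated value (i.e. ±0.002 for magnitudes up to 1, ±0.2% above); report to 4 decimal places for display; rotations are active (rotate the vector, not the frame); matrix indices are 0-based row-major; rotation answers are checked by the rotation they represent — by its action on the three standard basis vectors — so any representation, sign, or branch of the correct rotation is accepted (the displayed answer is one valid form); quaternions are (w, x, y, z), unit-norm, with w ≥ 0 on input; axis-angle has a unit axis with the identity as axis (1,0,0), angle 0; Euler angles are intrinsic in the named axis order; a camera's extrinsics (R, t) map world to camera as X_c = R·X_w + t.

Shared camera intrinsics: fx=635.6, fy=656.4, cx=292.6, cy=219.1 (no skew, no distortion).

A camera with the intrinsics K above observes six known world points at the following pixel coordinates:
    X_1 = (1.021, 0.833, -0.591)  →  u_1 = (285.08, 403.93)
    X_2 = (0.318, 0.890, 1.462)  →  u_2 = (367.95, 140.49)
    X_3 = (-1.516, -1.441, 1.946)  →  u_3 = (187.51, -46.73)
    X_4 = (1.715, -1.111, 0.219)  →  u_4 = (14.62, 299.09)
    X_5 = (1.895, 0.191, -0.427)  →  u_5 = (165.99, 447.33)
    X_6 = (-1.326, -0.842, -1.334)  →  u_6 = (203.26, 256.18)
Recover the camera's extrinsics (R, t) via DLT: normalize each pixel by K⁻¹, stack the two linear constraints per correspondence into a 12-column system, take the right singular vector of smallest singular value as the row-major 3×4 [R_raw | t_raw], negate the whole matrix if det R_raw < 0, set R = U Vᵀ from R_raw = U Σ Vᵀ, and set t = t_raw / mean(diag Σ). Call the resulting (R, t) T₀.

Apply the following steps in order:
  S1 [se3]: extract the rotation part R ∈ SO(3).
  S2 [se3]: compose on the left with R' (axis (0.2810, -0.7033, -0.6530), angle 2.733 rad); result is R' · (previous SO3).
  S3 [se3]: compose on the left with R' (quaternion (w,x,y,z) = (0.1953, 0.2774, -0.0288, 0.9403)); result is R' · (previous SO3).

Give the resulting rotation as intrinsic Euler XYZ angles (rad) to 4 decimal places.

source (pnp_recover): camera pose = R=[-0.2875 0.9420 0.1733; 0.4816 0.2985 -0.8240; -0.8279 -0.1535 -0.5394], t=(-0.4500, 0.2300, 5.8300)
after S1 (rot_of_se3): [-0.2875 0.9420 0.1733; 0.4816 0.2985 -0.8240; -0.8279 -0.1535 -0.5394]
after S2 (compose_so3): [0.6854 -0.6606 0.3063; -0.4383 -0.7102 -0.5509; 0.5815 0.2433 -0.7763]
after S3 (compose_so3): [-0.0629 0.9049 -0.4209; 0.5504 0.3833 0.7417; 0.8325 -0.1850 -0.5222]

rotation (euler_xyz) = (-2.1842, -0.4344, -1.6402)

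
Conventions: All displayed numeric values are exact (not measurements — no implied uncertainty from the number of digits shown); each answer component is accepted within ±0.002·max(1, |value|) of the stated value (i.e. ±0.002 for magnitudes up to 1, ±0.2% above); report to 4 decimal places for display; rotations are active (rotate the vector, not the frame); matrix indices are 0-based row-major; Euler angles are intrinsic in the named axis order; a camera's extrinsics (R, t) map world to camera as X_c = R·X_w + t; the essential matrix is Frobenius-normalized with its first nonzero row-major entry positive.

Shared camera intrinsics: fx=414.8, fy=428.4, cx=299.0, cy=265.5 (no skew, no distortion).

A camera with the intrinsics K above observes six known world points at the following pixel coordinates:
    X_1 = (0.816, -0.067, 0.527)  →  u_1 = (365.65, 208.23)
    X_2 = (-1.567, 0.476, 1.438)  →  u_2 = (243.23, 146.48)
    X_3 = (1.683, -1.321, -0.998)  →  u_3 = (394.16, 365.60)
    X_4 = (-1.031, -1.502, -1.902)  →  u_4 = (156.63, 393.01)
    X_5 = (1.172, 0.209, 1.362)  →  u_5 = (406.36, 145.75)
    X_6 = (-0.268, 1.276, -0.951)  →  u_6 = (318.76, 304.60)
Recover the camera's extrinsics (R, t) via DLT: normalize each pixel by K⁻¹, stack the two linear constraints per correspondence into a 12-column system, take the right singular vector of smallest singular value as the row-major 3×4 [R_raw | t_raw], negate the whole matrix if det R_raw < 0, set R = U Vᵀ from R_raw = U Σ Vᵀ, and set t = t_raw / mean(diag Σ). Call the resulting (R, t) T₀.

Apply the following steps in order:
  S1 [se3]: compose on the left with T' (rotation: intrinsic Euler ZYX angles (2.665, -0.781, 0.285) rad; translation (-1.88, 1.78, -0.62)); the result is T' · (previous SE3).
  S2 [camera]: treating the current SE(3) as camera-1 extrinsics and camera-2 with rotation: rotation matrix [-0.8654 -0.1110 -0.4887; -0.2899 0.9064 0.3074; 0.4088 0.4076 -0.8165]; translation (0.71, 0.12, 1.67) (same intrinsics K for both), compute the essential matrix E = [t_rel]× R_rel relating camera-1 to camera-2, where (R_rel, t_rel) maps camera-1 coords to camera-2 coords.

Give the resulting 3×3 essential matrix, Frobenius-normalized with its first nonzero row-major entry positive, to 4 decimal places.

source (pnp_recover): camera pose = R=[0.8852 0.4522 0.1094; 0.1185 0.0083 -0.9929; -0.4499 0.8919 -0.0463], t=(0.1001, -0.2801, 5.7412)
after S1 (compose_se3): R=[-0.9180 0.3629 0.1597; 0.2036 0.0859 0.9753; 0.3402 0.9279 -0.1528], t=(2.3179, 1.7318, 3.3075)
after S2 (essential): [0.0772 0.3567 -0.5702; 0.2307 -0.0160 -0.2064; 0.5612 -0.3559 -0.0631]

matrix = [0.0772 0.3567 -0.5702; 0.2307 -0.0160 -0.2064; 0.5612 -0.3559 -0.0631]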